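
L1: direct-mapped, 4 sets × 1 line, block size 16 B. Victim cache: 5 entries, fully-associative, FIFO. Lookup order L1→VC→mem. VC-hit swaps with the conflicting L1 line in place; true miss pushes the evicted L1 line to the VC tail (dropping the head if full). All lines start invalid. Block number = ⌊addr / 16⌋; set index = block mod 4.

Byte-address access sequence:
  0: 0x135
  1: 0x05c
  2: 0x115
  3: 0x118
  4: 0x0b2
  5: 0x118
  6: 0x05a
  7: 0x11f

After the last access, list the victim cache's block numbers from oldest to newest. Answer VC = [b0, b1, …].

VC = [5, 19]

#0 0x135→b19/s3 MISS; vc=[]
#1 0x5c→b5/s1 MISS; vc=[]
#2 0x115→b17/s1 MISS; vc=[5]
#3 0x118→b17/s1 L1-HIT; vc=[5]
#4 0xb2→b11/s3 MISS; vc=[5,19]
#5 0x118→b17/s1 L1-HIT; vc=[5,19]
#6 0x5a→b5/s1 VC-HIT; vc=[17,19]
#7 0x11f→b17/s1 VC-HIT; vc=[5,19]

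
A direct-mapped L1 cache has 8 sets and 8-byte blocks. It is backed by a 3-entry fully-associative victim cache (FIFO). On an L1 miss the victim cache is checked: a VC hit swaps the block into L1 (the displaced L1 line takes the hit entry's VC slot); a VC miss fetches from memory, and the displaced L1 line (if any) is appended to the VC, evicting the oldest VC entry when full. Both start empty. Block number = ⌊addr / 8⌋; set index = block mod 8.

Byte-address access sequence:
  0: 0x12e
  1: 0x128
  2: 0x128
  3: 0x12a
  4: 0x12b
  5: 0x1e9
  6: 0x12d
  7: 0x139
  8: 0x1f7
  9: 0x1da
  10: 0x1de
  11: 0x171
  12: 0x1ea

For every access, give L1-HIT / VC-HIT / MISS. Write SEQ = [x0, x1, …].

#0 0x12e→b37/s5 MISS; vc=[]
#1 0x128→b37/s5 L1-HIT; vc=[]
#2 0x128→b37/s5 L1-HIT; vc=[]
#3 0x12a→b37/s5 L1-HIT; vc=[]
#4 0x12b→b37/s5 L1-HIT; vc=[]
#5 0x1e9→b61/s5 MISS; vc=[37]
#6 0x12d→b37/s5 VC-HIT; vc=[61]
#7 0x139→b39/s7 MISS; vc=[61]
#8 0x1f7→b62/s6 MISS; vc=[61]
#9 0x1da→b59/s3 MISS; vc=[61]
#10 0x1de→b59/s3 L1-HIT; vc=[61]
#11 0x171→b46/s6 MISS; vc=[61,62]
#12 0x1ea→b61/s5 VC-HIT; vc=[37,62]

SEQ = [MISS, L1-HIT, L1-HIT, L1-HIT, L1-HIT, MISS, VC-HIT, MISS, MISS, MISS, L1-HIT, MISS, VC-HIT]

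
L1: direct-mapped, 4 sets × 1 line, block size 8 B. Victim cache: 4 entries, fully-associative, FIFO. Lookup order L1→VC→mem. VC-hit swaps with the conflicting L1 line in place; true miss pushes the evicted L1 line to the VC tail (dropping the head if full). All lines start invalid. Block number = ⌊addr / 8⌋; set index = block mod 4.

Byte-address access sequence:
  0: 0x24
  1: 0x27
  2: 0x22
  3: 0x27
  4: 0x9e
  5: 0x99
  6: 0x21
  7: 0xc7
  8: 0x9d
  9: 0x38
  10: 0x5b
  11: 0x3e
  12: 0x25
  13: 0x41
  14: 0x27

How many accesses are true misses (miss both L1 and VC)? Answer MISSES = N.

MISSES = 6

0: 0x24 (blk 4, set 0) → MISS  vc=[]
1: 0x27 (blk 4, set 0) → L1-HIT  vc=[]
2: 0x22 (blk 4, set 0) → L1-HIT  vc=[]
3: 0x27 (blk 4, set 0) → L1-HIT  vc=[]
4: 0x9e (blk 19, set 3) → MISS  vc=[]
5: 0x99 (blk 19, set 3) → L1-HIT  vc=[]
6: 0x21 (blk 4, set 0) → L1-HIT  vc=[]
7: 0xc7 (blk 24, set 0) → MISS  vc=[4]
8: 0x9d (blk 19, set 3) → L1-HIT  vc=[4]
9: 0x38 (blk 7, set 3) → MISS  vc=[4, 19]
10: 0x5b (blk 11, set 3) → MISS  vc=[4, 19, 7]
11: 0x3e (blk 7, set 3) → VC-HIT  vc=[4, 19, 11]
12: 0x25 (blk 4, set 0) → VC-HIT  vc=[24, 19, 11]
13: 0x41 (blk 8, set 0) → MISS  vc=[24, 19, 11, 4]
14: 0x27 (blk 4, set 0) → VC-HIT  vc=[24, 19, 11, 8]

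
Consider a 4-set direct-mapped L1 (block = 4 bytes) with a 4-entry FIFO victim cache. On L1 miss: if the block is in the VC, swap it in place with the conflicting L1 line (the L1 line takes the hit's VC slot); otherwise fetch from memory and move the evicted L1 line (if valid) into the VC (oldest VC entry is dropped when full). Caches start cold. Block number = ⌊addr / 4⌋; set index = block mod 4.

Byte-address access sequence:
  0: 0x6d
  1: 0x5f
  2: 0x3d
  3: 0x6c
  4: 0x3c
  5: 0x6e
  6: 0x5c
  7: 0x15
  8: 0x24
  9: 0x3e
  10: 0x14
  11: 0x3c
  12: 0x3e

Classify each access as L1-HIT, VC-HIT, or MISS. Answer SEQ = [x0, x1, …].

  [0] addr=0x6d blk=27 s=3: MISS | VC []
  [1] addr=0x5f blk=23 s=3: MISS | VC [27]
  [2] addr=0x3d blk=15 s=3: MISS | VC [27, 23]
  [3] addr=0x6c blk=27 s=3: VC-HIT | VC [15, 23]
  [4] addr=0x3c blk=15 s=3: VC-HIT | VC [27, 23]
  [5] addr=0x6e blk=27 s=3: VC-HIT | VC [15, 23]
  [6] addr=0x5c blk=23 s=3: VC-HIT | VC [15, 27]
  [7] addr=0x15 blk=5 s=1: MISS | VC [15, 27]
  [8] addr=0x24 blk=9 s=1: MISS | VC [15, 27, 5]
  [9] addr=0x3e blk=15 s=3: VC-HIT | VC [23, 27, 5]
  [10] addr=0x14 blk=5 s=1: VC-HIT | VC [23, 27, 9]
  [11] addr=0x3c blk=15 s=3: L1-HIT | VC [23, 27, 9]
  [12] addr=0x3e blk=15 s=3: L1-HIT | VC [23, 27, 9]

SEQ = [MISS, MISS, MISS, VC-HIT, VC-HIT, VC-HIT, VC-HIT, MISS, MISS, VC-HIT, VC-HIT, L1-HIT, L1-HIT]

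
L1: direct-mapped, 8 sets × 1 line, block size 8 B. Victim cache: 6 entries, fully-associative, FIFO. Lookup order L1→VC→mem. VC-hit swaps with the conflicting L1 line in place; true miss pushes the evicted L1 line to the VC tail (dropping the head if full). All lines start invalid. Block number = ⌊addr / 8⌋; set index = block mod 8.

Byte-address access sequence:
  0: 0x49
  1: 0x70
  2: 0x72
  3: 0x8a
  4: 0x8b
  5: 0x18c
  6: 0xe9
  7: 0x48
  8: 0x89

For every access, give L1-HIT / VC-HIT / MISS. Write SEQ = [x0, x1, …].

SEQ = [MISS, MISS, L1-HIT, MISS, L1-HIT, MISS, MISS, VC-HIT, VC-HIT]

#0 0x49→b9/s1 MISS; vc=[]
#1 0x70→b14/s6 MISS; vc=[]
#2 0x72→b14/s6 L1-HIT; vc=[]
#3 0x8a→b17/s1 MISS; vc=[9]
#4 0x8b→b17/s1 L1-HIT; vc=[9]
#5 0x18c→b49/s1 MISS; vc=[9,17]
#6 0xe9→b29/s5 MISS; vc=[9,17]
#7 0x48→b9/s1 VC-HIT; vc=[49,17]
#8 0x89→b17/s1 VC-HIT; vc=[49,9]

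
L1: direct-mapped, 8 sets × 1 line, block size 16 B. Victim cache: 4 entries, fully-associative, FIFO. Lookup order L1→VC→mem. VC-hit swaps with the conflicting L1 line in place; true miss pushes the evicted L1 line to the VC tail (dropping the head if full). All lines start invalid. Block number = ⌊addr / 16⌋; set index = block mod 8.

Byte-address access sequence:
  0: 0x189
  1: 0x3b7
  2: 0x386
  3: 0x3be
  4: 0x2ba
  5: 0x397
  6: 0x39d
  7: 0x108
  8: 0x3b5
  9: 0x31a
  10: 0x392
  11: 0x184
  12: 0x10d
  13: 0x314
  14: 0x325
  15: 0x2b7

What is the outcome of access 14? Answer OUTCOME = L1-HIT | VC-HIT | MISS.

  [0] addr=0x189 blk=24 s=0: MISS | VC []
  [1] addr=0x3b7 blk=59 s=3: MISS | VC []
  [2] addr=0x386 blk=56 s=0: MISS | VC [24]
  [3] addr=0x3be blk=59 s=3: L1-HIT | VC [24]
  [4] addr=0x2ba blk=43 s=3: MISS | VC [24, 59]
  [5] addr=0x397 blk=57 s=1: MISS | VC [24, 59]
  [6] addr=0x39d blk=57 s=1: L1-HIT | VC [24, 59]
  [7] addr=0x108 blk=16 s=0: MISS | VC [24, 59, 56]
  [8] addr=0x3b5 blk=59 s=3: VC-HIT | VC [24, 43, 56]
  [9] addr=0x31a blk=49 s=1: MISS | VC [24, 43, 56, 57]
  [10] addr=0x392 blk=57 s=1: VC-HIT | VC [24, 43, 56, 49]
  [11] addr=0x184 blk=24 s=0: VC-HIT | VC [16, 43, 56, 49]
  [12] addr=0x10d blk=16 s=0: VC-HIT | VC [24, 43, 56, 49]
  [13] addr=0x314 blk=49 s=1: VC-HIT | VC [24, 43, 56, 57]
  [14] addr=0x325 blk=50 s=2: MISS | VC [24, 43, 56, 57]
  [15] addr=0x2b7 blk=43 s=3: VC-HIT | VC [24, 59, 56, 57]

OUTCOME = MISS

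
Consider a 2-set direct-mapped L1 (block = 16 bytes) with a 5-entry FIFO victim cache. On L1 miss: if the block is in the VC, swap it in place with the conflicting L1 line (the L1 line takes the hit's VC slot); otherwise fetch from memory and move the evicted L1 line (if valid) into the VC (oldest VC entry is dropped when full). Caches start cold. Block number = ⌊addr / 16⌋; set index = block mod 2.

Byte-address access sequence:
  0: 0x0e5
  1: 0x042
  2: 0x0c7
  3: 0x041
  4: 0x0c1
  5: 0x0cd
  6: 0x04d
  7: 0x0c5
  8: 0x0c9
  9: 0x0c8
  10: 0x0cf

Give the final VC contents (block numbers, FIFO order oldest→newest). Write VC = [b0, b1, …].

#0 0xe5→b14/s0 MISS; vc=[]
#1 0x42→b4/s0 MISS; vc=[14]
#2 0xc7→b12/s0 MISS; vc=[14,4]
#3 0x41→b4/s0 VC-HIT; vc=[14,12]
#4 0xc1→b12/s0 VC-HIT; vc=[14,4]
#5 0xcd→b12/s0 L1-HIT; vc=[14,4]
#6 0x4d→b4/s0 VC-HIT; vc=[14,12]
#7 0xc5→b12/s0 VC-HIT; vc=[14,4]
#8 0xc9→b12/s0 L1-HIT; vc=[14,4]
#9 0xc8→b12/s0 L1-HIT; vc=[14,4]
#10 0xcf→b12/s0 L1-HIT; vc=[14,4]

VC = [14, 4]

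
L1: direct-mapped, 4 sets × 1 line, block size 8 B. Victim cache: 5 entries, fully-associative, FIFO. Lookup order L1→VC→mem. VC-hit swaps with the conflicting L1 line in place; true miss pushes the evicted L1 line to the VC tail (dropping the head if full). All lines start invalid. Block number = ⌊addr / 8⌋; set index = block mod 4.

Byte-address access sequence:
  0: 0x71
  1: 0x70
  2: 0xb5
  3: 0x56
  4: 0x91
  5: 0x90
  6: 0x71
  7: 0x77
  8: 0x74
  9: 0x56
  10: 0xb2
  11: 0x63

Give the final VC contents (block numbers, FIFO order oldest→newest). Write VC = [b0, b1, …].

VC = [18, 10, 14]

  [0] addr=0x71 blk=14 s=2: MISS | VC []
  [1] addr=0x70 blk=14 s=2: L1-HIT | VC []
  [2] addr=0xb5 blk=22 s=2: MISS | VC [14]
  [3] addr=0x56 blk=10 s=2: MISS | VC [14, 22]
  [4] addr=0x91 blk=18 s=2: MISS | VC [14, 22, 10]
  [5] addr=0x90 blk=18 s=2: L1-HIT | VC [14, 22, 10]
  [6] addr=0x71 blk=14 s=2: VC-HIT | VC [18, 22, 10]
  [7] addr=0x77 blk=14 s=2: L1-HIT | VC [18, 22, 10]
  [8] addr=0x74 blk=14 s=2: L1-HIT | VC [18, 22, 10]
  [9] addr=0x56 blk=10 s=2: VC-HIT | VC [18, 22, 14]
  [10] addr=0xb2 blk=22 s=2: VC-HIT | VC [18, 10, 14]
  [11] addr=0x63 blk=12 s=0: MISS | VC [18, 10, 14]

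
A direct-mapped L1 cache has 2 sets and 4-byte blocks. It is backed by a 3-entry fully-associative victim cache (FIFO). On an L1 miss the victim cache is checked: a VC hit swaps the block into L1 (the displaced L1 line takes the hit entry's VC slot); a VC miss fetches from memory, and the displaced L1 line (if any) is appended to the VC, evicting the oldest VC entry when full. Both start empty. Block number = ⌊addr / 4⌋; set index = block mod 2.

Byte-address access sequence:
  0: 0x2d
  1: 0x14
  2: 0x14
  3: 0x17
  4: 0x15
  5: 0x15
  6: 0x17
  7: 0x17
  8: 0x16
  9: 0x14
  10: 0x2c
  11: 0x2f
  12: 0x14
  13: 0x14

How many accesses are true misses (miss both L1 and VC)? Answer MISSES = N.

MISSES = 2

#0 0x2d→b11/s1 MISS; vc=[]
#1 0x14→b5/s1 MISS; vc=[11]
#2 0x14→b5/s1 L1-HIT; vc=[11]
#3 0x17→b5/s1 L1-HIT; vc=[11]
#4 0x15→b5/s1 L1-HIT; vc=[11]
#5 0x15→b5/s1 L1-HIT; vc=[11]
#6 0x17→b5/s1 L1-HIT; vc=[11]
#7 0x17→b5/s1 L1-HIT; vc=[11]
#8 0x16→b5/s1 L1-HIT; vc=[11]
#9 0x14→b5/s1 L1-HIT; vc=[11]
#10 0x2c→b11/s1 VC-HIT; vc=[5]
#11 0x2f→b11/s1 L1-HIT; vc=[5]
#12 0x14→b5/s1 VC-HIT; vc=[11]
#13 0x14→b5/s1 L1-HIT; vc=[11]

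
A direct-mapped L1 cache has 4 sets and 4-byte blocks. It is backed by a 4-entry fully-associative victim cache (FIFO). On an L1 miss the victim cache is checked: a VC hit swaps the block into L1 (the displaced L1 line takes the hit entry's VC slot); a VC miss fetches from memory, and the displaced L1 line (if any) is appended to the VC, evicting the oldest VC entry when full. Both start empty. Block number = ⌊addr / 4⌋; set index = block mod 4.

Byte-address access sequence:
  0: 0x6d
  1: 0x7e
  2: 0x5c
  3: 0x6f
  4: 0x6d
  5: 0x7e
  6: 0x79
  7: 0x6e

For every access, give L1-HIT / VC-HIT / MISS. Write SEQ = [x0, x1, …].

SEQ = [MISS, MISS, MISS, VC-HIT, L1-HIT, VC-HIT, MISS, VC-HIT]

#0 0x6d→b27/s3 MISS; vc=[]
#1 0x7e→b31/s3 MISS; vc=[27]
#2 0x5c→b23/s3 MISS; vc=[27,31]
#3 0x6f→b27/s3 VC-HIT; vc=[23,31]
#4 0x6d→b27/s3 L1-HIT; vc=[23,31]
#5 0x7e→b31/s3 VC-HIT; vc=[23,27]
#6 0x79→b30/s2 MISS; vc=[23,27]
#7 0x6e→b27/s3 VC-HIT; vc=[23,31]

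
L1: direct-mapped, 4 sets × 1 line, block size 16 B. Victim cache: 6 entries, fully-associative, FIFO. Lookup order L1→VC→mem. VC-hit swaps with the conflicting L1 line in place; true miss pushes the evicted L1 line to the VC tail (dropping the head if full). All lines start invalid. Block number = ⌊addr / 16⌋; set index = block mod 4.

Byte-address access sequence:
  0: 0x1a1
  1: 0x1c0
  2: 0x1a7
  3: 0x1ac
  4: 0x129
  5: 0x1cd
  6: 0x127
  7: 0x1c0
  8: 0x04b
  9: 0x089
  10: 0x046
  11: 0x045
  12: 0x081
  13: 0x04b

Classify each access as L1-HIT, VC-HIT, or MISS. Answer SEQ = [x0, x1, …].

#0 0x1a1→b26/s2 MISS; vc=[]
#1 0x1c0→b28/s0 MISS; vc=[]
#2 0x1a7→b26/s2 L1-HIT; vc=[]
#3 0x1ac→b26/s2 L1-HIT; vc=[]
#4 0x129→b18/s2 MISS; vc=[26]
#5 0x1cd→b28/s0 L1-HIT; vc=[26]
#6 0x127→b18/s2 L1-HIT; vc=[26]
#7 0x1c0→b28/s0 L1-HIT; vc=[26]
#8 0x4b→b4/s0 MISS; vc=[26,28]
#9 0x89→b8/s0 MISS; vc=[26,28,4]
#10 0x46→b4/s0 VC-HIT; vc=[26,28,8]
#11 0x45→b4/s0 L1-HIT; vc=[26,28,8]
#12 0x81→b8/s0 VC-HIT; vc=[26,28,4]
#13 0x4b→b4/s0 VC-HIT; vc=[26,28,8]

SEQ = [MISS, MISS, L1-HIT, L1-HIT, MISS, L1-HIT, L1-HIT, L1-HIT, MISS, MISS, VC-HIT, L1-HIT, VC-HIT, VC-HIT]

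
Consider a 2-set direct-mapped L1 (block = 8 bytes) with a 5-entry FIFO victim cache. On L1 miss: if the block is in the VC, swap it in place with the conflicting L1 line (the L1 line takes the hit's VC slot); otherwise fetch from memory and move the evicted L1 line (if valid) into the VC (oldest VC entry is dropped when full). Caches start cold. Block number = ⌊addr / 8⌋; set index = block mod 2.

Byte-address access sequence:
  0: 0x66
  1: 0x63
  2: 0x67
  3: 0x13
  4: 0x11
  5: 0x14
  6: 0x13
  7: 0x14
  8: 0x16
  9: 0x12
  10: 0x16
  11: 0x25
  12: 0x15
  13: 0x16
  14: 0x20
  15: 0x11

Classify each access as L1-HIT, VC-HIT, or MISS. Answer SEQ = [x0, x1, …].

SEQ = [MISS, L1-HIT, L1-HIT, MISS, L1-HIT, L1-HIT, L1-HIT, L1-HIT, L1-HIT, L1-HIT, L1-HIT, MISS, VC-HIT, L1-HIT, VC-HIT, VC-HIT]

0: 0x66 (blk 12, set 0) → MISS  vc=[]
1: 0x63 (blk 12, set 0) → L1-HIT  vc=[]
2: 0x67 (blk 12, set 0) → L1-HIT  vc=[]
3: 0x13 (blk 2, set 0) → MISS  vc=[12]
4: 0x11 (blk 2, set 0) → L1-HIT  vc=[12]
5: 0x14 (blk 2, set 0) → L1-HIT  vc=[12]
6: 0x13 (blk 2, set 0) → L1-HIT  vc=[12]
7: 0x14 (blk 2, set 0) → L1-HIT  vc=[12]
8: 0x16 (blk 2, set 0) → L1-HIT  vc=[12]
9: 0x12 (blk 2, set 0) → L1-HIT  vc=[12]
10: 0x16 (blk 2, set 0) → L1-HIT  vc=[12]
11: 0x25 (blk 4, set 0) → MISS  vc=[12, 2]
12: 0x15 (blk 2, set 0) → VC-HIT  vc=[12, 4]
13: 0x16 (blk 2, set 0) → L1-HIT  vc=[12, 4]
14: 0x20 (blk 4, set 0) → VC-HIT  vc=[12, 2]
15: 0x11 (blk 2, set 0) → VC-HIT  vc=[12, 4]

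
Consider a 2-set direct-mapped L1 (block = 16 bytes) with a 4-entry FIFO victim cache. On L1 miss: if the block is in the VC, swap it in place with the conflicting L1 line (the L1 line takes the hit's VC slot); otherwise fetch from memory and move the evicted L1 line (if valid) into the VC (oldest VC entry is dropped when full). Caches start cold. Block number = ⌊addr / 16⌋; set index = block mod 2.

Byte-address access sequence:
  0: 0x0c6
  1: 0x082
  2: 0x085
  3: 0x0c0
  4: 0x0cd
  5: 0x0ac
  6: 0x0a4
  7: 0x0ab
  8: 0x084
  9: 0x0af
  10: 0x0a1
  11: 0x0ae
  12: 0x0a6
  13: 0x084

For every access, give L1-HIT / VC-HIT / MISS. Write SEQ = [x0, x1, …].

0: 0xc6 (blk 12, set 0) → MISS  vc=[]
1: 0x82 (blk 8, set 0) → MISS  vc=[12]
2: 0x85 (blk 8, set 0) → L1-HIT  vc=[12]
3: 0xc0 (blk 12, set 0) → VC-HIT  vc=[8]
4: 0xcd (blk 12, set 0) → L1-HIT  vc=[8]
5: 0xac (blk 10, set 0) → MISS  vc=[8, 12]
6: 0xa4 (blk 10, set 0) → L1-HIT  vc=[8, 12]
7: 0xab (blk 10, set 0) → L1-HIT  vc=[8, 12]
8: 0x84 (blk 8, set 0) → VC-HIT  vc=[10, 12]
9: 0xaf (blk 10, set 0) → VC-HIT  vc=[8, 12]
10: 0xa1 (blk 10, set 0) → L1-HIT  vc=[8, 12]
11: 0xae (blk 10, set 0) → L1-HIT  vc=[8, 12]
12: 0xa6 (blk 10, set 0) → L1-HIT  vc=[8, 12]
13: 0x84 (blk 8, set 0) → VC-HIT  vc=[10, 12]

SEQ = [MISS, MISS, L1-HIT, VC-HIT, L1-HIT, MISS, L1-HIT, L1-HIT, VC-HIT, VC-HIT, L1-HIT, L1-HIT, L1-HIT, VC-HIT]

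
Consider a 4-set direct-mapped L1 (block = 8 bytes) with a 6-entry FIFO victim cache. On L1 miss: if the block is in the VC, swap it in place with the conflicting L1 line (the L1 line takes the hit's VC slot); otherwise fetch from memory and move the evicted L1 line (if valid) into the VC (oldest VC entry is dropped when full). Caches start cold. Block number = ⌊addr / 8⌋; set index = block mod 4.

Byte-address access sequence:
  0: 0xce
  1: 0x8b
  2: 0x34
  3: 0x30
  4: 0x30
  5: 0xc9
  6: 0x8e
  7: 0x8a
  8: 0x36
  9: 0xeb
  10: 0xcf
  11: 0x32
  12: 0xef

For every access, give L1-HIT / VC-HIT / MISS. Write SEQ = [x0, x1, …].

#0 0xce→b25/s1 MISS; vc=[]
#1 0x8b→b17/s1 MISS; vc=[25]
#2 0x34→b6/s2 MISS; vc=[25]
#3 0x30→b6/s2 L1-HIT; vc=[25]
#4 0x30→b6/s2 L1-HIT; vc=[25]
#5 0xc9→b25/s1 VC-HIT; vc=[17]
#6 0x8e→b17/s1 VC-HIT; vc=[25]
#7 0x8a→b17/s1 L1-HIT; vc=[25]
#8 0x36→b6/s2 L1-HIT; vc=[25]
#9 0xeb→b29/s1 MISS; vc=[25,17]
#10 0xcf→b25/s1 VC-HIT; vc=[29,17]
#11 0x32→b6/s2 L1-HIT; vc=[29,17]
#12 0xef→b29/s1 VC-HIT; vc=[25,17]

SEQ = [MISS, MISS, MISS, L1-HIT, L1-HIT, VC-HIT, VC-HIT, L1-HIT, L1-HIT, MISS, VC-HIT, L1-HIT, VC-HIT]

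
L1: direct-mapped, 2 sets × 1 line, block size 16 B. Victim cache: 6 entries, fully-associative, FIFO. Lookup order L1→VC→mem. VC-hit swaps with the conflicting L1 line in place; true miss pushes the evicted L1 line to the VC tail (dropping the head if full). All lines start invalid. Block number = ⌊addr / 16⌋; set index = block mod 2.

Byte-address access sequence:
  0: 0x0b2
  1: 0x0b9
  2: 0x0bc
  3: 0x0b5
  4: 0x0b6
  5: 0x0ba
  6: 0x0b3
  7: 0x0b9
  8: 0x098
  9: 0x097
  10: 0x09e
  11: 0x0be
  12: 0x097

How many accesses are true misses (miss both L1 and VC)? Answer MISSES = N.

MISSES = 2

#0 0xb2→b11/s1 MISS; vc=[]
#1 0xb9→b11/s1 L1-HIT; vc=[]
#2 0xbc→b11/s1 L1-HIT; vc=[]
#3 0xb5→b11/s1 L1-HIT; vc=[]
#4 0xb6→b11/s1 L1-HIT; vc=[]
#5 0xba→b11/s1 L1-HIT; vc=[]
#6 0xb3→b11/s1 L1-HIT; vc=[]
#7 0xb9→b11/s1 L1-HIT; vc=[]
#8 0x98→b9/s1 MISS; vc=[11]
#9 0x97→b9/s1 L1-HIT; vc=[11]
#10 0x9e→b9/s1 L1-HIT; vc=[11]
#11 0xbe→b11/s1 VC-HIT; vc=[9]
#12 0x97→b9/s1 VC-HIT; vc=[11]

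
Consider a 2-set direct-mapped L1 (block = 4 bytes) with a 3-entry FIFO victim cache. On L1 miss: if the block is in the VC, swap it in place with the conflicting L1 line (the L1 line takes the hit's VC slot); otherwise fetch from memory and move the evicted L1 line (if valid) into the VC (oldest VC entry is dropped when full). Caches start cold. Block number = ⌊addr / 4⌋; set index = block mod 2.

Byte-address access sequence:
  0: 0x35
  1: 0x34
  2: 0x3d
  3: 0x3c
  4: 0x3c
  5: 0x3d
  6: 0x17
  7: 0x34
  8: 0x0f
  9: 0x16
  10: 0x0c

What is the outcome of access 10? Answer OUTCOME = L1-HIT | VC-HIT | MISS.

  [0] addr=0x35 blk=13 s=1: MISS | VC []
  [1] addr=0x34 blk=13 s=1: L1-HIT | VC []
  [2] addr=0x3d blk=15 s=1: MISS | VC [13]
  [3] addr=0x3c blk=15 s=1: L1-HIT | VC [13]
  [4] addr=0x3c blk=15 s=1: L1-HIT | VC [13]
  [5] addr=0x3d blk=15 s=1: L1-HIT | VC [13]
  [6] addr=0x17 blk=5 s=1: MISS | VC [13, 15]
  [7] addr=0x34 blk=13 s=1: VC-HIT | VC [5, 15]
  [8] addr=0xf blk=3 s=1: MISS | VC [5, 15, 13]
  [9] addr=0x16 blk=5 s=1: VC-HIT | VC [3, 15, 13]
  [10] addr=0xc blk=3 s=1: VC-HIT | VC [5, 15, 13]

OUTCOME = VC-HIT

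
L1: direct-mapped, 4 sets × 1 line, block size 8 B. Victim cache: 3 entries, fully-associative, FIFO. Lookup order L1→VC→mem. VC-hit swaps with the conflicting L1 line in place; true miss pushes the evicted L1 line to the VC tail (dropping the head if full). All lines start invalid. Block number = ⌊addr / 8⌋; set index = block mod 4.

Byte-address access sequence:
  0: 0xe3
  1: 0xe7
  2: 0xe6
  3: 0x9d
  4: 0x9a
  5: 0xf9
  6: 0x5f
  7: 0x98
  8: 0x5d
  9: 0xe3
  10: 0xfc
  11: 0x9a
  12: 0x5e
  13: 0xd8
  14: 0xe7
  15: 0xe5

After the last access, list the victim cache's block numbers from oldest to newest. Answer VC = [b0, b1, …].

  [0] addr=0xe3 blk=28 s=0: MISS | VC []
  [1] addr=0xe7 blk=28 s=0: L1-HIT | VC []
  [2] addr=0xe6 blk=28 s=0: L1-HIT | VC []
  [3] addr=0x9d blk=19 s=3: MISS | VC []
  [4] addr=0x9a blk=19 s=3: L1-HIT | VC []
  [5] addr=0xf9 blk=31 s=3: MISS | VC [19]
  [6] addr=0x5f blk=11 s=3: MISS | VC [19, 31]
  [7] addr=0x98 blk=19 s=3: VC-HIT | VC [11, 31]
  [8] addr=0x5d blk=11 s=3: VC-HIT | VC [19, 31]
  [9] addr=0xe3 blk=28 s=0: L1-HIT | VC [19, 31]
  [10] addr=0xfc blk=31 s=3: VC-HIT | VC [19, 11]
  [11] addr=0x9a blk=19 s=3: VC-HIT | VC [31, 11]
  [12] addr=0x5e blk=11 s=3: VC-HIT | VC [31, 19]
  [13] addr=0xd8 blk=27 s=3: MISS | VC [31, 19, 11]
  [14] addr=0xe7 blk=28 s=0: L1-HIT | VC [31, 19, 11]
  [15] addr=0xe5 blk=28 s=0: L1-HIT | VC [31, 19, 11]

VC = [31, 19, 11]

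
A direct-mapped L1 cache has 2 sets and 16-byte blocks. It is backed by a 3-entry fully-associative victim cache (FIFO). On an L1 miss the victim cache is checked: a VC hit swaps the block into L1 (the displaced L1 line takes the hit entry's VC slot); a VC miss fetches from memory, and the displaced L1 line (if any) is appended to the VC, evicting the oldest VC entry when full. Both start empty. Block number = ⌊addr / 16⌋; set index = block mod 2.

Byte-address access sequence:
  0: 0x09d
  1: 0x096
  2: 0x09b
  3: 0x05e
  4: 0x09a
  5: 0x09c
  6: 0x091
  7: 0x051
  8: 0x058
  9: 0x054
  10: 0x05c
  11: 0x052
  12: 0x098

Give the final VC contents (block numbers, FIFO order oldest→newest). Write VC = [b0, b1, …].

VC = [5]

0: 0x9d (blk 9, set 1) → MISS  vc=[]
1: 0x96 (blk 9, set 1) → L1-HIT  vc=[]
2: 0x9b (blk 9, set 1) → L1-HIT  vc=[]
3: 0x5e (blk 5, set 1) → MISS  vc=[9]
4: 0x9a (blk 9, set 1) → VC-HIT  vc=[5]
5: 0x9c (blk 9, set 1) → L1-HIT  vc=[5]
6: 0x91 (blk 9, set 1) → L1-HIT  vc=[5]
7: 0x51 (blk 5, set 1) → VC-HIT  vc=[9]
8: 0x58 (blk 5, set 1) → L1-HIT  vc=[9]
9: 0x54 (blk 5, set 1) → L1-HIT  vc=[9]
10: 0x5c (blk 5, set 1) → L1-HIT  vc=[9]
11: 0x52 (blk 5, set 1) → L1-HIT  vc=[9]
12: 0x98 (blk 9, set 1) → VC-HIT  vc=[5]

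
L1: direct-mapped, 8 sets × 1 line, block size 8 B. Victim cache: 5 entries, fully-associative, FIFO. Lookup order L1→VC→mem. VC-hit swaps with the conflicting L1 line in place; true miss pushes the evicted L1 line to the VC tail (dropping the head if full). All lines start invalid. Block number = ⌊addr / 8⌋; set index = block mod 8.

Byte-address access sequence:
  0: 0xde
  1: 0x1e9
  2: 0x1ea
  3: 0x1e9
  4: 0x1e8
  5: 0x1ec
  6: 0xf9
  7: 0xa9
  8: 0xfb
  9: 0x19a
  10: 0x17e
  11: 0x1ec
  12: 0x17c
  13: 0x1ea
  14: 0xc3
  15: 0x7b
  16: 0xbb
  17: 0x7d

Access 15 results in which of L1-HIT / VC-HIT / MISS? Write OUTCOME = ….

#0 0xde→b27/s3 MISS; vc=[]
#1 0x1e9→b61/s5 MISS; vc=[]
#2 0x1ea→b61/s5 L1-HIT; vc=[]
#3 0x1e9→b61/s5 L1-HIT; vc=[]
#4 0x1e8→b61/s5 L1-HIT; vc=[]
#5 0x1ec→b61/s5 L1-HIT; vc=[]
#6 0xf9→b31/s7 MISS; vc=[]
#7 0xa9→b21/s5 MISS; vc=[61]
#8 0xfb→b31/s7 L1-HIT; vc=[61]
#9 0x19a→b51/s3 MISS; vc=[61,27]
#10 0x17e→b47/s7 MISS; vc=[61,27,31]
#11 0x1ec→b61/s5 VC-HIT; vc=[21,27,31]
#12 0x17c→b47/s7 L1-HIT; vc=[21,27,31]
#13 0x1ea→b61/s5 L1-HIT; vc=[21,27,31]
#14 0xc3→b24/s0 MISS; vc=[21,27,31]
#15 0x7b→b15/s7 MISS; vc=[21,27,31,47]
#16 0xbb→b23/s7 MISS; vc=[21,27,31,47,15]
#17 0x7d→b15/s7 VC-HIT; vc=[21,27,31,47,23]

OUTCOME = MISS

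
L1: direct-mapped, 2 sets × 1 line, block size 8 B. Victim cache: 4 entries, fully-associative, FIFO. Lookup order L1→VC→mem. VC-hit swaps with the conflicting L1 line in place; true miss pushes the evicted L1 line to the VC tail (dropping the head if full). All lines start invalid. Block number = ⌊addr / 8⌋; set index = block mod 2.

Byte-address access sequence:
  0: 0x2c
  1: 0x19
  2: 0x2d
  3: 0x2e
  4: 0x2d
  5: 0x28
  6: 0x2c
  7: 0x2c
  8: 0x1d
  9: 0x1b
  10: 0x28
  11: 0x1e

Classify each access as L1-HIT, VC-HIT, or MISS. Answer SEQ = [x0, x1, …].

#0 0x2c→b5/s1 MISS; vc=[]
#1 0x19→b3/s1 MISS; vc=[5]
#2 0x2d→b5/s1 VC-HIT; vc=[3]
#3 0x2e→b5/s1 L1-HIT; vc=[3]
#4 0x2d→b5/s1 L1-HIT; vc=[3]
#5 0x28→b5/s1 L1-HIT; vc=[3]
#6 0x2c→b5/s1 L1-HIT; vc=[3]
#7 0x2c→b5/s1 L1-HIT; vc=[3]
#8 0x1d→b3/s1 VC-HIT; vc=[5]
#9 0x1b→b3/s1 L1-HIT; vc=[5]
#10 0x28→b5/s1 VC-HIT; vc=[3]
#11 0x1e→b3/s1 VC-HIT; vc=[5]

SEQ = [MISS, MISS, VC-HIT, L1-HIT, L1-HIT, L1-HIT, L1-HIT, L1-HIT, VC-HIT, L1-HIT, VC-HIT, VC-HIT]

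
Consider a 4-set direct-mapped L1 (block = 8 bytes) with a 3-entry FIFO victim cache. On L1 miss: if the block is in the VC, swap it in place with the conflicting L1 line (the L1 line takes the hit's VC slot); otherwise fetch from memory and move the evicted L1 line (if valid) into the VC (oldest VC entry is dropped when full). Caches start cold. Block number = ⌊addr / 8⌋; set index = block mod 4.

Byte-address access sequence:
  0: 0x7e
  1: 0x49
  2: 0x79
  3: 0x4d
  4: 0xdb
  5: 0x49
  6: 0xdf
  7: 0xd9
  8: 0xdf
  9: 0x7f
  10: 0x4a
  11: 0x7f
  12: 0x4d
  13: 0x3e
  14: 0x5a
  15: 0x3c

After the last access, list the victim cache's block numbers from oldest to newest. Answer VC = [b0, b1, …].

VC = [27, 15, 11]

0: 0x7e (blk 15, set 3) → MISS  vc=[]
1: 0x49 (blk 9, set 1) → MISS  vc=[]
2: 0x79 (blk 15, set 3) → L1-HIT  vc=[]
3: 0x4d (blk 9, set 1) → L1-HIT  vc=[]
4: 0xdb (blk 27, set 3) → MISS  vc=[15]
5: 0x49 (blk 9, set 1) → L1-HIT  vc=[15]
6: 0xdf (blk 27, set 3) → L1-HIT  vc=[15]
7: 0xd9 (blk 27, set 3) → L1-HIT  vc=[15]
8: 0xdf (blk 27, set 3) → L1-HIT  vc=[15]
9: 0x7f (blk 15, set 3) → VC-HIT  vc=[27]
10: 0x4a (blk 9, set 1) → L1-HIT  vc=[27]
11: 0x7f (blk 15, set 3) → L1-HIT  vc=[27]
12: 0x4d (blk 9, set 1) → L1-HIT  vc=[27]
13: 0x3e (blk 7, set 3) → MISS  vc=[27, 15]
14: 0x5a (blk 11, set 3) → MISS  vc=[27, 15, 7]
15: 0x3c (blk 7, set 3) → VC-HIT  vc=[27, 15, 11]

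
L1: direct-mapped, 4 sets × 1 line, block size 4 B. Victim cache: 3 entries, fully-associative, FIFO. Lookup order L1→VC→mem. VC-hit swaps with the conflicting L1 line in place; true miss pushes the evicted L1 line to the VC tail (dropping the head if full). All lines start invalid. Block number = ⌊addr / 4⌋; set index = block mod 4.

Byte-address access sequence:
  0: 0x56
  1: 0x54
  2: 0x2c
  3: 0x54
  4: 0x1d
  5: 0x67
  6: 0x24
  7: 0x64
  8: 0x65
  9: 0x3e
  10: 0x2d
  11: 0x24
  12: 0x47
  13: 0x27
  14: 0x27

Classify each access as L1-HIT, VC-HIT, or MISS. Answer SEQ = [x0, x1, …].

#0 0x56→b21/s1 MISS; vc=[]
#1 0x54→b21/s1 L1-HIT; vc=[]
#2 0x2c→b11/s3 MISS; vc=[]
#3 0x54→b21/s1 L1-HIT; vc=[]
#4 0x1d→b7/s3 MISS; vc=[11]
#5 0x67→b25/s1 MISS; vc=[11,21]
#6 0x24→b9/s1 MISS; vc=[11,21,25]
#7 0x64→b25/s1 VC-HIT; vc=[11,21,9]
#8 0x65→b25/s1 L1-HIT; vc=[11,21,9]
#9 0x3e→b15/s3 MISS; vc=[21,9,7]
#10 0x2d→b11/s3 MISS; vc=[9,7,15]
#11 0x24→b9/s1 VC-HIT; vc=[25,7,15]
#12 0x47→b17/s1 MISS; vc=[7,15,9]
#13 0x27→b9/s1 VC-HIT; vc=[7,15,17]
#14 0x27→b9/s1 L1-HIT; vc=[7,15,17]

SEQ = [MISS, L1-HIT, MISS, L1-HIT, MISS, MISS, MISS, VC-HIT, L1-HIT, MISS, MISS, VC-HIT, MISS, VC-HIT, L1-HIT]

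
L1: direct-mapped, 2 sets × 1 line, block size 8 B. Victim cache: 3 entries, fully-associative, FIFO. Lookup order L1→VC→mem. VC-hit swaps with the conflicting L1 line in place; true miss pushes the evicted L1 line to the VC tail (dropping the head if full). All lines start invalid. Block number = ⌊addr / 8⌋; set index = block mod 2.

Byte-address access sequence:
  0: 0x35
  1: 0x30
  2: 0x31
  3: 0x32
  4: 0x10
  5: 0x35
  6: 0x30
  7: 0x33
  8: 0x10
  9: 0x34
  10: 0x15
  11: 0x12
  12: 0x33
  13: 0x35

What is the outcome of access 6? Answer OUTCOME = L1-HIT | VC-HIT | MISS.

OUTCOME = L1-HIT

  [0] addr=0x35 blk=6 s=0: MISS | VC []
  [1] addr=0x30 blk=6 s=0: L1-HIT | VC []
  [2] addr=0x31 blk=6 s=0: L1-HIT | VC []
  [3] addr=0x32 blk=6 s=0: L1-HIT | VC []
  [4] addr=0x10 blk=2 s=0: MISS | VC [6]
  [5] addr=0x35 blk=6 s=0: VC-HIT | VC [2]
  [6] addr=0x30 blk=6 s=0: L1-HIT | VC [2]
  [7] addr=0x33 blk=6 s=0: L1-HIT | VC [2]
  [8] addr=0x10 blk=2 s=0: VC-HIT | VC [6]
  [9] addr=0x34 blk=6 s=0: VC-HIT | VC [2]
  [10] addr=0x15 blk=2 s=0: VC-HIT | VC [6]
  [11] addr=0x12 blk=2 s=0: L1-HIT | VC [6]
  [12] addr=0x33 blk=6 s=0: VC-HIT | VC [2]
  [13] addr=0x35 blk=6 s=0: L1-HIT | VC [2]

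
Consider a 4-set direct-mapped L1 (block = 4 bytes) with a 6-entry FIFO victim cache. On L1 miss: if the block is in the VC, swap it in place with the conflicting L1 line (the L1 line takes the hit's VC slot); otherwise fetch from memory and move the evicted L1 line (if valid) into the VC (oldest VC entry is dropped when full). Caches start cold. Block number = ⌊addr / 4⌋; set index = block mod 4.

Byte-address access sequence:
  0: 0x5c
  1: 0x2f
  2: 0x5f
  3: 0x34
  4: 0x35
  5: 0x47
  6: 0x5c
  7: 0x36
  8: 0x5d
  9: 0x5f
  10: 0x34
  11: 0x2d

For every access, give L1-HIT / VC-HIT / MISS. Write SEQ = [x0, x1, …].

SEQ = [MISS, MISS, VC-HIT, MISS, L1-HIT, MISS, L1-HIT, VC-HIT, L1-HIT, L1-HIT, L1-HIT, VC-HIT]

  [0] addr=0x5c blk=23 s=3: MISS | VC []
  [1] addr=0x2f blk=11 s=3: MISS | VC [23]
  [2] addr=0x5f blk=23 s=3: VC-HIT | VC [11]
  [3] addr=0x34 blk=13 s=1: MISS | VC [11]
  [4] addr=0x35 blk=13 s=1: L1-HIT | VC [11]
  [5] addr=0x47 blk=17 s=1: MISS | VC [11, 13]
  [6] addr=0x5c blk=23 s=3: L1-HIT | VC [11, 13]
  [7] addr=0x36 blk=13 s=1: VC-HIT | VC [11, 17]
  [8] addr=0x5d blk=23 s=3: L1-HIT | VC [11, 17]
  [9] addr=0x5f blk=23 s=3: L1-HIT | VC [11, 17]
  [10] addr=0x34 blk=13 s=1: L1-HIT | VC [11, 17]
  [11] addr=0x2d blk=11 s=3: VC-HIT | VC [23, 17]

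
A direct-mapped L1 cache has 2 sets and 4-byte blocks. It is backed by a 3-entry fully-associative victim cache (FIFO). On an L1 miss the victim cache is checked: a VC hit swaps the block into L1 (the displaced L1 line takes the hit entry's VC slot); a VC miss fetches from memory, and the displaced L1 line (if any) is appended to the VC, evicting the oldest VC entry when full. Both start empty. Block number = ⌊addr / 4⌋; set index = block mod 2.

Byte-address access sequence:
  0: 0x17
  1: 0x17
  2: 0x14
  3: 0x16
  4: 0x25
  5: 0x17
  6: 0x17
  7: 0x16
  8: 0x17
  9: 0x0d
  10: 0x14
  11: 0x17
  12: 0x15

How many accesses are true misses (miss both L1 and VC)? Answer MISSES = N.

MISSES = 3

  [0] addr=0x17 blk=5 s=1: MISS | VC []
  [1] addr=0x17 blk=5 s=1: L1-HIT | VC []
  [2] addr=0x14 blk=5 s=1: L1-HIT | VC []
  [3] addr=0x16 blk=5 s=1: L1-HIT | VC []
  [4] addr=0x25 blk=9 s=1: MISS | VC [5]
  [5] addr=0x17 blk=5 s=1: VC-HIT | VC [9]
  [6] addr=0x17 blk=5 s=1: L1-HIT | VC [9]
  [7] addr=0x16 blk=5 s=1: L1-HIT | VC [9]
  [8] addr=0x17 blk=5 s=1: L1-HIT | VC [9]
  [9] addr=0xd blk=3 s=1: MISS | VC [9, 5]
  [10] addr=0x14 blk=5 s=1: VC-HIT | VC [9, 3]
  [11] addr=0x17 blk=5 s=1: L1-HIT | VC [9, 3]
  [12] addr=0x15 blk=5 s=1: L1-HIT | VC [9, 3]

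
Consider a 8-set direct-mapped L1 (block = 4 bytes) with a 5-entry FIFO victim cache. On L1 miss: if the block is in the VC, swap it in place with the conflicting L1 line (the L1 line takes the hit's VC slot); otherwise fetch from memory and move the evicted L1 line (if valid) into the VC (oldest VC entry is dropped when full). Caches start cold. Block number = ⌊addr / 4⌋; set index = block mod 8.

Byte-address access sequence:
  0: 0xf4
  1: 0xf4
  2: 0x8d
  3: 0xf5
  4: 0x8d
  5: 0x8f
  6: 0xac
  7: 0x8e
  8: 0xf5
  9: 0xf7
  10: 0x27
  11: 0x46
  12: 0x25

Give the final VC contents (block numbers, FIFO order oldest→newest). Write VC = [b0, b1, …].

VC = [43, 17]

#0 0xf4→b61/s5 MISS; vc=[]
#1 0xf4→b61/s5 L1-HIT; vc=[]
#2 0x8d→b35/s3 MISS; vc=[]
#3 0xf5→b61/s5 L1-HIT; vc=[]
#4 0x8d→b35/s3 L1-HIT; vc=[]
#5 0x8f→b35/s3 L1-HIT; vc=[]
#6 0xac→b43/s3 MISS; vc=[35]
#7 0x8e→b35/s3 VC-HIT; vc=[43]
#8 0xf5→b61/s5 L1-HIT; vc=[43]
#9 0xf7→b61/s5 L1-HIT; vc=[43]
#10 0x27→b9/s1 MISS; vc=[43]
#11 0x46→b17/s1 MISS; vc=[43,9]
#12 0x25→b9/s1 VC-HIT; vc=[43,17]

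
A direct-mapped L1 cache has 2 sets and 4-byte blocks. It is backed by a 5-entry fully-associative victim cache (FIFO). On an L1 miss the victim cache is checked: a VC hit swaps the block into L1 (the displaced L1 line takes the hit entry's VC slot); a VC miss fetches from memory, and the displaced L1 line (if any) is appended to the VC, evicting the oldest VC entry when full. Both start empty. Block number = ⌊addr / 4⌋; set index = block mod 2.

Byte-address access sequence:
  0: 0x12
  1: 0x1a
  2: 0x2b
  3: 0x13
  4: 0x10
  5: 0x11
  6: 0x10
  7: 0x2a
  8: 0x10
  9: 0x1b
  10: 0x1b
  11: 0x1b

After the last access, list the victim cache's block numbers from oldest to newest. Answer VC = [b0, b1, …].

VC = [10, 4]

  [0] addr=0x12 blk=4 s=0: MISS | VC []
  [1] addr=0x1a blk=6 s=0: MISS | VC [4]
  [2] addr=0x2b blk=10 s=0: MISS | VC [4, 6]
  [3] addr=0x13 blk=4 s=0: VC-HIT | VC [10, 6]
  [4] addr=0x10 blk=4 s=0: L1-HIT | VC [10, 6]
  [5] addr=0x11 blk=4 s=0: L1-HIT | VC [10, 6]
  [6] addr=0x10 blk=4 s=0: L1-HIT | VC [10, 6]
  [7] addr=0x2a blk=10 s=0: VC-HIT | VC [4, 6]
  [8] addr=0x10 blk=4 s=0: VC-HIT | VC [10, 6]
  [9] addr=0x1b blk=6 s=0: VC-HIT | VC [10, 4]
  [10] addr=0x1b blk=6 s=0: L1-HIT | VC [10, 4]
  [11] addr=0x1b blk=6 s=0: L1-HIT | VC [10, 4]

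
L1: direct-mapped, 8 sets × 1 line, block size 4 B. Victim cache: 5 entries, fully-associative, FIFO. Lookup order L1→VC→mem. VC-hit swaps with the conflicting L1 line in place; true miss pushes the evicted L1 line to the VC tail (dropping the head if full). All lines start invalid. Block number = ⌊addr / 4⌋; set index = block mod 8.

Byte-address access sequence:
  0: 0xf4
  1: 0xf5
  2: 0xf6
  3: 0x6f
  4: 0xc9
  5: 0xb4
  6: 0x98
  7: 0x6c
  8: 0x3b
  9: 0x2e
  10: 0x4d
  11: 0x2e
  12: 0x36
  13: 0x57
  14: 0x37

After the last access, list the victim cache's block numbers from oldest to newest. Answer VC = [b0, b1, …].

VC = [38, 27, 19, 45, 21]

  [0] addr=0xf4 blk=61 s=5: MISS | VC []
  [1] addr=0xf5 blk=61 s=5: L1-HIT | VC []
  [2] addr=0xf6 blk=61 s=5: L1-HIT | VC []
  [3] addr=0x6f blk=27 s=3: MISS | VC []
  [4] addr=0xc9 blk=50 s=2: MISS | VC []
  [5] addr=0xb4 blk=45 s=5: MISS | VC [61]
  [6] addr=0x98 blk=38 s=6: MISS | VC [61]
  [7] addr=0x6c blk=27 s=3: L1-HIT | VC [61]
  [8] addr=0x3b blk=14 s=6: MISS | VC [61, 38]
  [9] addr=0x2e blk=11 s=3: MISS | VC [61, 38, 27]
  [10] addr=0x4d blk=19 s=3: MISS | VC [61, 38, 27, 11]
  [11] addr=0x2e blk=11 s=3: VC-HIT | VC [61, 38, 27, 19]
  [12] addr=0x36 blk=13 s=5: MISS | VC [61, 38, 27, 19, 45]
  [13] addr=0x57 blk=21 s=5: MISS | VC [38, 27, 19, 45, 13]
  [14] addr=0x37 blk=13 s=5: VC-HIT | VC [38, 27, 19, 45, 21]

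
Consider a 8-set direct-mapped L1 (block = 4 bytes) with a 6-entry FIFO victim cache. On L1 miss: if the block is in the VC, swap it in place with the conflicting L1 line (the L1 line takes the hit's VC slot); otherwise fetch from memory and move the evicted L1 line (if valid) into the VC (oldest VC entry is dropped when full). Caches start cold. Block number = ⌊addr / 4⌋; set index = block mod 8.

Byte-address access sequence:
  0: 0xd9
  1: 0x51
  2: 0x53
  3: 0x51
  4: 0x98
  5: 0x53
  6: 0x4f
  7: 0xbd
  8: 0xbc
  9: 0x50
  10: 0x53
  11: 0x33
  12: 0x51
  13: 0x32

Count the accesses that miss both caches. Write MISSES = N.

MISSES = 6

0: 0xd9 (blk 54, set 6) → MISS  vc=[]
1: 0x51 (blk 20, set 4) → MISS  vc=[]
2: 0x53 (blk 20, set 4) → L1-HIT  vc=[]
3: 0x51 (blk 20, set 4) → L1-HIT  vc=[]
4: 0x98 (blk 38, set 6) → MISS  vc=[54]
5: 0x53 (blk 20, set 4) → L1-HIT  vc=[54]
6: 0x4f (blk 19, set 3) → MISS  vc=[54]
7: 0xbd (blk 47, set 7) → MISS  vc=[54]
8: 0xbc (blk 47, set 7) → L1-HIT  vc=[54]
9: 0x50 (blk 20, set 4) → L1-HIT  vc=[54]
10: 0x53 (blk 20, set 4) → L1-HIT  vc=[54]
11: 0x33 (blk 12, set 4) → MISS  vc=[54, 20]
12: 0x51 (blk 20, set 4) → VC-HIT  vc=[54, 12]
13: 0x32 (blk 12, set 4) → VC-HIT  vc=[54, 20]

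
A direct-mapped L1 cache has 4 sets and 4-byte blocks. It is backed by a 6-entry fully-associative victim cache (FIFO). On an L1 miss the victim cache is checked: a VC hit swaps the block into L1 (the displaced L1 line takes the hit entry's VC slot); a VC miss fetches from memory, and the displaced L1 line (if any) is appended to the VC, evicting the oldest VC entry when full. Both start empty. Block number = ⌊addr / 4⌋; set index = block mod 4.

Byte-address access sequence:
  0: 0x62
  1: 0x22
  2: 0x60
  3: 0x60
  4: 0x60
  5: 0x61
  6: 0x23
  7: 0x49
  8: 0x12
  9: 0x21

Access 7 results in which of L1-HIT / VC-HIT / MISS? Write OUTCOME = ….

OUTCOME = MISS

#0 0x62→b24/s0 MISS; vc=[]
#1 0x22→b8/s0 MISS; vc=[24]
#2 0x60→b24/s0 VC-HIT; vc=[8]
#3 0x60→b24/s0 L1-HIT; vc=[8]
#4 0x60→b24/s0 L1-HIT; vc=[8]
#5 0x61→b24/s0 L1-HIT; vc=[8]
#6 0x23→b8/s0 VC-HIT; vc=[24]
#7 0x49→b18/s2 MISS; vc=[24]
#8 0x12→b4/s0 MISS; vc=[24,8]
#9 0x21→b8/s0 VC-HIT; vc=[24,4]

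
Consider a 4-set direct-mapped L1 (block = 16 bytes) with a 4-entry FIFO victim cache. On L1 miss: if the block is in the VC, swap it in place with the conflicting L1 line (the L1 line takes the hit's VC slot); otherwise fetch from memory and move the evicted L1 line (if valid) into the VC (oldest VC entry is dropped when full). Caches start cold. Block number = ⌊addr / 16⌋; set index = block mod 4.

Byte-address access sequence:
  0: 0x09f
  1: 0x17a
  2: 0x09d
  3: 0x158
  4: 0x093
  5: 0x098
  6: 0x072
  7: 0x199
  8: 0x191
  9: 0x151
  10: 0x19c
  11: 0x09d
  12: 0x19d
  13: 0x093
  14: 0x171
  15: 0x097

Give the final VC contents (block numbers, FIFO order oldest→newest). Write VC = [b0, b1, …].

  [0] addr=0x9f blk=9 s=1: MISS | VC []
  [1] addr=0x17a blk=23 s=3: MISS | VC []
  [2] addr=0x9d blk=9 s=1: L1-HIT | VC []
  [3] addr=0x158 blk=21 s=1: MISS | VC [9]
  [4] addr=0x93 blk=9 s=1: VC-HIT | VC [21]
  [5] addr=0x98 blk=9 s=1: L1-HIT | VC [21]
  [6] addr=0x72 blk=7 s=3: MISS | VC [21, 23]
  [7] addr=0x199 blk=25 s=1: MISS | VC [21, 23, 9]
  [8] addr=0x191 blk=25 s=1: L1-HIT | VC [21, 23, 9]
  [9] addr=0x151 blk=21 s=1: VC-HIT | VC [25, 23, 9]
  [10] addr=0x19c blk=25 s=1: VC-HIT | VC [21, 23, 9]
  [11] addr=0x9d blk=9 s=1: VC-HIT | VC [21, 23, 25]
  [12] addr=0x19d blk=25 s=1: VC-HIT | VC [21, 23, 9]
  [13] addr=0x93 blk=9 s=1: VC-HIT | VC [21, 23, 25]
  [14] addr=0x171 blk=23 s=3: VC-HIT | VC [21, 7, 25]
  [15] addr=0x97 blk=9 s=1: L1-HIT | VC [21, 7, 25]

VC = [21, 7, 25]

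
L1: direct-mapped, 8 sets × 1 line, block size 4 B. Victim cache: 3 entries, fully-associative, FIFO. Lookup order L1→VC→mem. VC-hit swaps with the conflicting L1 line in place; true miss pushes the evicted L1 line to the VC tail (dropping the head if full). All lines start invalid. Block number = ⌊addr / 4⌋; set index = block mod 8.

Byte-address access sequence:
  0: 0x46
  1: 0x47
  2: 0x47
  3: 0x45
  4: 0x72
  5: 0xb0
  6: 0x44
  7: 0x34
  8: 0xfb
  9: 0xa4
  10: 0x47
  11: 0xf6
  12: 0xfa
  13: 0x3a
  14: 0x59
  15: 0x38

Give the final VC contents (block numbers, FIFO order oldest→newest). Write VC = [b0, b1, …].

  [0] addr=0x46 blk=17 s=1: MISS | VC []
  [1] addr=0x47 blk=17 s=1: L1-HIT | VC []
  [2] addr=0x47 blk=17 s=1: L1-HIT | VC []
  [3] addr=0x45 blk=17 s=1: L1-HIT | VC []
  [4] addr=0x72 blk=28 s=4: MISS | VC []
  [5] addr=0xb0 blk=44 s=4: MISS | VC [28]
  [6] addr=0x44 blk=17 s=1: L1-HIT | VC [28]
  [7] addr=0x34 blk=13 s=5: MISS | VC [28]
  [8] addr=0xfb blk=62 s=6: MISS | VC [28]
  [9] addr=0xa4 blk=41 s=1: MISS | VC [28, 17]
  [10] addr=0x47 blk=17 s=1: VC-HIT | VC [28, 41]
  [11] addr=0xf6 blk=61 s=5: MISS | VC [28, 41, 13]
  [12] addr=0xfa blk=62 s=6: L1-HIT | VC [28, 41, 13]
  [13] addr=0x3a blk=14 s=6: MISS | VC [41, 13, 62]
  [14] addr=0x59 blk=22 s=6: MISS | VC [13, 62, 14]
  [15] addr=0x38 blk=14 s=6: VC-HIT | VC [13, 62, 22]

VC = [13, 62, 22]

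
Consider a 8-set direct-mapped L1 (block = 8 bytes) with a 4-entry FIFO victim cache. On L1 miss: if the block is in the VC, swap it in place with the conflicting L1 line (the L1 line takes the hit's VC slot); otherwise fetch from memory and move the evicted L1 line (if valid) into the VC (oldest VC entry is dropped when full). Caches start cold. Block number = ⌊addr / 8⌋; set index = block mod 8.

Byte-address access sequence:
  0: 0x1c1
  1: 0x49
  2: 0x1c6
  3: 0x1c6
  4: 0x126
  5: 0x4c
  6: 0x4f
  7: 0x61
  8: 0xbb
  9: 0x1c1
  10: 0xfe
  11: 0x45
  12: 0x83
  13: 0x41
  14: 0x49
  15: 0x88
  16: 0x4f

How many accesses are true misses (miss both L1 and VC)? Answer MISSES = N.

MISSES = 9

  [0] addr=0x1c1 blk=56 s=0: MISS | VC []
  [1] addr=0x49 blk=9 s=1: MISS | VC []
  [2] addr=0x1c6 blk=56 s=0: L1-HIT | VC []
  [3] addr=0x1c6 blk=56 s=0: L1-HIT | VC []
  [4] addr=0x126 blk=36 s=4: MISS | VC []
  [5] addr=0x4c blk=9 s=1: L1-HIT | VC []
  [6] addr=0x4f blk=9 s=1: L1-HIT | VC []
  [7] addr=0x61 blk=12 s=4: MISS | VC [36]
  [8] addr=0xbb blk=23 s=7: MISS | VC [36]
  [9] addr=0x1c1 blk=56 s=0: L1-HIT | VC [36]
  [10] addr=0xfe blk=31 s=7: MISS | VC [36, 23]
  [11] addr=0x45 blk=8 s=0: MISS | VC [36, 23, 56]
  [12] addr=0x83 blk=16 s=0: MISS | VC [36, 23, 56, 8]
  [13] addr=0x41 blk=8 s=0: VC-HIT | VC [36, 23, 56, 16]
  [14] addr=0x49 blk=9 s=1: L1-HIT | VC [36, 23, 56, 16]
  [15] addr=0x88 blk=17 s=1: MISS | VC [23, 56, 16, 9]
  [16] addr=0x4f blk=9 s=1: VC-HIT | VC [23, 56, 16, 17]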